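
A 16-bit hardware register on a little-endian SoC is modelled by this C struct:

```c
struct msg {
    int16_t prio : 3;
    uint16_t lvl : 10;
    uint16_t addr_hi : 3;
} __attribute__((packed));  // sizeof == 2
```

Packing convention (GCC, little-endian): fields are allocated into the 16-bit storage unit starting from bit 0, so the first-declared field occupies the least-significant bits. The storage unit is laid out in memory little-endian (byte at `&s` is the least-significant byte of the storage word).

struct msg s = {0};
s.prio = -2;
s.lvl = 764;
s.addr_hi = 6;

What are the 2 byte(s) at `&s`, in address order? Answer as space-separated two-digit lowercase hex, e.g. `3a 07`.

e6 d7

prio:3 = -2 → 0x6 << 0 → word 0x0006
lvl:10 = 764 → 0x2fc << 3 → word 0x17e6
addr_hi:3 = 6 → 0x6 << 13 → word 0xd7e6
word = 0xd7e6 → little-endian bytes:
  [0]=0xe6  [1]=0xd7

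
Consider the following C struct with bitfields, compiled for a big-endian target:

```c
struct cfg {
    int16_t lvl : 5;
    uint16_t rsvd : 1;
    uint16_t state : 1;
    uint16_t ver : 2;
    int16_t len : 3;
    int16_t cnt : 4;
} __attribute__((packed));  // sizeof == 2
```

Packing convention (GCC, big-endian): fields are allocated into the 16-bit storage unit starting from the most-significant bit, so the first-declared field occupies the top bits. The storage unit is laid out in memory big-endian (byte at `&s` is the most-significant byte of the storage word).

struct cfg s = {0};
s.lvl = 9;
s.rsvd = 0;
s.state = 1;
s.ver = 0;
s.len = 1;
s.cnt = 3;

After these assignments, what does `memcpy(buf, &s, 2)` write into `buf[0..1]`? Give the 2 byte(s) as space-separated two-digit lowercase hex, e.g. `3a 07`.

4a 13

lvl:5 = 9 → 0x9 << 11 → word 0x4800
rsvd:1 = 0 → 0x0 << 10 → word 0x4800
state:1 = 1 → 0x1 << 9 → word 0x4a00
ver:2 = 0 → 0x0 << 7 → word 0x4a00
len:3 = 1 → 0x1 << 4 → word 0x4a10
cnt:4 = 3 → 0x3 << 0 → word 0x4a13
word = 0x4a13 → big-endian bytes:
  [0]=0x4a  [1]=0x13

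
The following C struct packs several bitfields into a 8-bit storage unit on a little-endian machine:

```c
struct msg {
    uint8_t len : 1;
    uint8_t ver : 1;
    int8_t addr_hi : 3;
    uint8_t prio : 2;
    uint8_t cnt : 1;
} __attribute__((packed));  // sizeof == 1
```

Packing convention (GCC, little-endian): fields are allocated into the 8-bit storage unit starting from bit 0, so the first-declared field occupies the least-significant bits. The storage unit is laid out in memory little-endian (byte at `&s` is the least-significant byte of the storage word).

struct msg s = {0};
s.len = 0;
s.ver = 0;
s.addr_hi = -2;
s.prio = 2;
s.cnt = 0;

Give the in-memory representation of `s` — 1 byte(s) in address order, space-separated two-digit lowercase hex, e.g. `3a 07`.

58

len (1b) val=0 bits=0x0 at bit 0: 0x00
ver (1b) val=0 bits=0x0 at bit 1: 0x00
addr_hi (3b) val=-2 bits=0x6 at bit 2: 0x18
prio (2b) val=2 bits=0x2 at bit 5: 0x58
cnt (1b) val=0 bits=0x0 at bit 7: 0x58
word = 0x58 → little-endian bytes:
  [0]=0x58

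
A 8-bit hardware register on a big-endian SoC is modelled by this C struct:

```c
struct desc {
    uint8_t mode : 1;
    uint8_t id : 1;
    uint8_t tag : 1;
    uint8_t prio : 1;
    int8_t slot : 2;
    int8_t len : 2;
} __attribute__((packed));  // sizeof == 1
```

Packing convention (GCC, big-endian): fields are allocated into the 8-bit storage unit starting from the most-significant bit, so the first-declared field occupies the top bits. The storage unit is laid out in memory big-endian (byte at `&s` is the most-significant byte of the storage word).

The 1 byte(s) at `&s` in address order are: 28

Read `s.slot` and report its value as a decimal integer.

[0]=0x28 (big-endian) → word 0x28
mode [7+:1] = (word>>7) & 0x1 = 0
id [6+:1] = (word>>6) & 0x1 = 0
tag [5+:1] = (word>>5) & 0x1 = 1
prio [4+:1] = (word>>4) & 0x1 = 0
slot [2+:2] = (word>>2) & 0x3 = 2  ←
len [0+:2] = (word>>0) & 0x3 = 0
slot signed 2b, MSB=1: 2 - 4 = -2

-2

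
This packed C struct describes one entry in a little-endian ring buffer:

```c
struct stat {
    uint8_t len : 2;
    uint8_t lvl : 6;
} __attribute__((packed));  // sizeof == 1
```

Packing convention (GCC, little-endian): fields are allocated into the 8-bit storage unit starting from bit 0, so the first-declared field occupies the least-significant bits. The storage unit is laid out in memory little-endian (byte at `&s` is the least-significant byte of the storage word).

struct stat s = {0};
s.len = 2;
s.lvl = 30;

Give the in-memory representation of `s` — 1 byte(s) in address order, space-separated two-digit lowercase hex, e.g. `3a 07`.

len:2 = 2 → 0x2 << 0 → word 0x02
lvl:6 = 30 → 0x1e << 2 → word 0x7a
word = 0x7a → little-endian bytes:
  [0]=0x7a

7a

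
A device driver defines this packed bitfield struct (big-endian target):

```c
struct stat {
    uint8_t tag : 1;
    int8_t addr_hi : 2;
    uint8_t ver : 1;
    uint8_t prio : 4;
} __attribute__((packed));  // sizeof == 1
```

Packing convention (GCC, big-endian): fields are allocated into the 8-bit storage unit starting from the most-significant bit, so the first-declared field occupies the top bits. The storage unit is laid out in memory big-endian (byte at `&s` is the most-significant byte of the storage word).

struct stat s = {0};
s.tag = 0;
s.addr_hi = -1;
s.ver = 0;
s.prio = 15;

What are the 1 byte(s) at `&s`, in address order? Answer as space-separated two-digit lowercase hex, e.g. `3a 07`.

6f

[7+:1] tag=0 & 0x1 = 0x0; word=0x00
[5+:2] addr_hi=-1 & 0x3 = 0x3; word=0x60
[4+:1] ver=0 & 0x1 = 0x0; word=0x60
[0+:4] prio=15 & 0xf = 0xf; word=0x6f
word = 0x6f → big-endian bytes:
  [0]=0x6f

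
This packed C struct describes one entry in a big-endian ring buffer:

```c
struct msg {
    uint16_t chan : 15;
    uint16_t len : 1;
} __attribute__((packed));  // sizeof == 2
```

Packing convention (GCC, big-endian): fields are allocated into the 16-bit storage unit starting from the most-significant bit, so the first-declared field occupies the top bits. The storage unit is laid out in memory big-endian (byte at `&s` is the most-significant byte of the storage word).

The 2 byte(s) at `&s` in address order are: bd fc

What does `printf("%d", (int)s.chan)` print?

[0]=0xbd [1]=0xfc (big-endian) → word 0xbdfc
chan:15 @ bit 1 → (0xbdfc>>1)&0x7fff = 0x5efe  ←
len:1 @ bit 0 → (0xbdfc>>0)&0x1 = 0x0

24318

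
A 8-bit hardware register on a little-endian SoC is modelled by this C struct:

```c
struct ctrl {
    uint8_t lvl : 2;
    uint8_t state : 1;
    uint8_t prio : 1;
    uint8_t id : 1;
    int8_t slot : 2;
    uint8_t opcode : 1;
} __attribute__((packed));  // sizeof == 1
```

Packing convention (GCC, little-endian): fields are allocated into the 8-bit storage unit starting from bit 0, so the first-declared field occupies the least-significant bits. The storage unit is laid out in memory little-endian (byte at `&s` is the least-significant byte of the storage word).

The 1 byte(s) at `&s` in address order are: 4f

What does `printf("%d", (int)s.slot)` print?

[0]=0x4f (little-endian) → word 0x4f
lvl:2 @ bit 0 → (0x4f>>0)&0x3 = 0x3
state:1 @ bit 2 → (0x4f>>2)&0x1 = 0x1
prio:1 @ bit 3 → (0x4f>>3)&0x1 = 0x1
id:1 @ bit 4 → (0x4f>>4)&0x1 = 0x0
slot:2 @ bit 5 → (0x4f>>5)&0x3 = 0x2  ←
opcode:1 @ bit 7 → (0x4f>>7)&0x1 = 0x0
slot signed 2b, MSB=1: 2 - 4 = -2

-2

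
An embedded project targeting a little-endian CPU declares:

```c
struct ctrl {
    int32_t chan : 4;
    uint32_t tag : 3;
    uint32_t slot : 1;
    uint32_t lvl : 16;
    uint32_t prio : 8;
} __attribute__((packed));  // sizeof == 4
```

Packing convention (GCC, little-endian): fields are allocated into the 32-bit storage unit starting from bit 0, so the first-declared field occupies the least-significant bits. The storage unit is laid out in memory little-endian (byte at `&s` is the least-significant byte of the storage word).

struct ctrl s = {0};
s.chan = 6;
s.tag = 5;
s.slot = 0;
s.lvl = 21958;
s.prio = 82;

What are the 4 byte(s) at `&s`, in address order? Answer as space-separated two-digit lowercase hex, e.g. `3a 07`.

56 c6 55 52

chan (4b) val=6 bits=0x6 at bit 0: 0x00000006
tag (3b) val=5 bits=0x5 at bit 4: 0x00000056
slot (1b) val=0 bits=0x0 at bit 7: 0x00000056
lvl (16b) val=21958 bits=0x55c6 at bit 8: 0x0055c656
prio (8b) val=82 bits=0x52 at bit 24: 0x5255c656
word = 0x5255c656 → little-endian bytes:
  [0]=0x56  [1]=0xc6  [2]=0x55  [3]=0x52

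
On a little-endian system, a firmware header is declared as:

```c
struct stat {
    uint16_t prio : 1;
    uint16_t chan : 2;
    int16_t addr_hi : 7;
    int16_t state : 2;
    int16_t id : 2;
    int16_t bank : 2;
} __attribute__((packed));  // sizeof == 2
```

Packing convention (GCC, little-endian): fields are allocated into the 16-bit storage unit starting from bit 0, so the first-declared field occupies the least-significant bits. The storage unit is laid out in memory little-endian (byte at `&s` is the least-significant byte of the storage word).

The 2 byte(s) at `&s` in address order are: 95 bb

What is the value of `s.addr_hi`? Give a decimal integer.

[0]=0x95 [1]=0xbb (little-endian) → word 0xbb95
prio:1 @ bit 0 → (0xbb95>>0)&0x1 = 0x1
chan:2 @ bit 1 → (0xbb95>>1)&0x3 = 0x2
addr_hi:7 @ bit 3 → (0xbb95>>3)&0x7f = 0x72  ←
state:2 @ bit 10 → (0xbb95>>10)&0x3 = 0x2
id:2 @ bit 12 → (0xbb95>>12)&0x3 = 0x3
bank:2 @ bit 14 → (0xbb95>>14)&0x3 = 0x2
addr_hi signed 7b, MSB=1: 114 - 128 = -14

-14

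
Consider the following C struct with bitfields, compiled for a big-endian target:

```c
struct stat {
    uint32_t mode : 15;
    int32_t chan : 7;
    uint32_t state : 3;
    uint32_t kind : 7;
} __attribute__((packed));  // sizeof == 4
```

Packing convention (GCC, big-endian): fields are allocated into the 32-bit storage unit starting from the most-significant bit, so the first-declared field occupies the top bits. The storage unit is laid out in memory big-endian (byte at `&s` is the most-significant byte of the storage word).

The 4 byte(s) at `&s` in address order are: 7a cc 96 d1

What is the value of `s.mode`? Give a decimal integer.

[0]=0x7a [1]=0xcc [2]=0x96 [3]=0xd1 (big-endian) → word 0x7acc96d1
mode [17+:15] = (word>>17) & 0x7fff = 15718  ←
chan [10+:7] = (word>>10) & 0x7f = 37
state [7+:3] = (word>>7) & 0x7 = 5
kind [0+:7] = (word>>0) & 0x7f = 81

15718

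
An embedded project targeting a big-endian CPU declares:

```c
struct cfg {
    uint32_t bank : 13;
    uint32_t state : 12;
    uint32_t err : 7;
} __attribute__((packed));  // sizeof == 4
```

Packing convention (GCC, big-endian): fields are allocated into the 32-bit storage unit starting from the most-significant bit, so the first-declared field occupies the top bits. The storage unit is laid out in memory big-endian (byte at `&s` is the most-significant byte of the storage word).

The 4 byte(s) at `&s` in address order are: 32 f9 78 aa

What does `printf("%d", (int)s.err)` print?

[0]=0x32 [1]=0xf9 [2]=0x78 [3]=0xaa (big-endian) → word 0x32f978aa
bank:13 @ bit 19 → (0x32f978aa>>19)&0x1fff = 0x65f
state:12 @ bit 7 → (0x32f978aa>>7)&0xfff = 0x2f1
err:7 @ bit 0 → (0x32f978aa>>0)&0x7f = 0x2a  ←

42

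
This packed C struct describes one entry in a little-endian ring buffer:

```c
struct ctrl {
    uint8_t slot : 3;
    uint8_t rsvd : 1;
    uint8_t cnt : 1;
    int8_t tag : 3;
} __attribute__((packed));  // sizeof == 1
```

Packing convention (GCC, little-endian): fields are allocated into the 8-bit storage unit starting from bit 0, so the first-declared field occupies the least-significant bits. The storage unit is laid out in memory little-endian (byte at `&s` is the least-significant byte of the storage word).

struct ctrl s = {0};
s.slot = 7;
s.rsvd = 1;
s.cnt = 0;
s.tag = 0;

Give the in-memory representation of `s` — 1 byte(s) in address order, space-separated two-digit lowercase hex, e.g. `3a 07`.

0f

slot (3b) val=7 bits=0x7 at bit 0: 0x07
rsvd (1b) val=1 bits=0x1 at bit 3: 0x0f
cnt (1b) val=0 bits=0x0 at bit 4: 0x0f
tag (3b) val=0 bits=0x0 at bit 5: 0x0f
word = 0x0f → little-endian bytes:
  [0]=0x0f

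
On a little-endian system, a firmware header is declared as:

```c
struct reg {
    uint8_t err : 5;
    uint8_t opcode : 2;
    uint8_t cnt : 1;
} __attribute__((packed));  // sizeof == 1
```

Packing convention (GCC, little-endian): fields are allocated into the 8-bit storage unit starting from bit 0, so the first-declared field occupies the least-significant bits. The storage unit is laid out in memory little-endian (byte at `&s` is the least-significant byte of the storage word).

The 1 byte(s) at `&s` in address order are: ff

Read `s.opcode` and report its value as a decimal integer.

[0]=0xff (little-endian) → word 0xff
err:5 @ bit 0 → (0xff>>0)&0x1f = 0x1f
opcode:2 @ bit 5 → (0xff>>5)&0x3 = 0x3  ←
cnt:1 @ bit 7 → (0xff>>7)&0x1 = 0x1

3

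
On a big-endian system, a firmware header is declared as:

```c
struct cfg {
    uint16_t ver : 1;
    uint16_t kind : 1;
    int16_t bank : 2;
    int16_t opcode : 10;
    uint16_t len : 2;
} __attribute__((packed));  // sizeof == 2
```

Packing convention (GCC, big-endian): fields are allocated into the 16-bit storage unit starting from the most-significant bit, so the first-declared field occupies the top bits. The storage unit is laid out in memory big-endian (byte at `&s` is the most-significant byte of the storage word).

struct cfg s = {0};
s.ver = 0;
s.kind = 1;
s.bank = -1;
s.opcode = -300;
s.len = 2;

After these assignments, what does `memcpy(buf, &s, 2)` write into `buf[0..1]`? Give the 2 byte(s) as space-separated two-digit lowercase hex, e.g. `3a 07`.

[15+:1] ver=0 & 0x1 = 0x0; word=0x0000
[14+:1] kind=1 & 0x1 = 0x1; word=0x4000
[12+:2] bank=-1 & 0x3 = 0x3; word=0x7000
[2+:10] opcode=-300 & 0x3ff = 0x2d4; word=0x7b50
[0+:2] len=2 & 0x3 = 0x2; word=0x7b52
word = 0x7b52 → big-endian bytes:
  [0]=0x7b  [1]=0x52

7b 52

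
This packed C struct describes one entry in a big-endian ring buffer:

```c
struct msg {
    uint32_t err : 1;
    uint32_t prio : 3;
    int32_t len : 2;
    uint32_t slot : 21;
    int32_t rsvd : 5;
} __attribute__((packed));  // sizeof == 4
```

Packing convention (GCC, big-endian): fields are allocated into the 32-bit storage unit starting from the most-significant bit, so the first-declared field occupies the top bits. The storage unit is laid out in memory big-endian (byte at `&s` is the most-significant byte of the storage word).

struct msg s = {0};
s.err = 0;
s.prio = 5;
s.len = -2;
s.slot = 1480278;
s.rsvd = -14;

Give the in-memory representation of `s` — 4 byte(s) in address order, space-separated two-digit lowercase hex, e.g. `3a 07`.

err:1 = 0 → 0x0 << 31 → word 0x00000000
prio:3 = 5 → 0x5 << 28 → word 0x50000000
len:2 = -2 → 0x2 << 26 → word 0x58000000
slot:21 = 1480278 → 0x169656 << 5 → word 0x5ad2cac0
rsvd:5 = -14 → 0x12 << 0 → word 0x5ad2cad2
word = 0x5ad2cad2 → big-endian bytes:
  [0]=0x5a  [1]=0xd2  [2]=0xca  [3]=0xd2

5a d2 ca d2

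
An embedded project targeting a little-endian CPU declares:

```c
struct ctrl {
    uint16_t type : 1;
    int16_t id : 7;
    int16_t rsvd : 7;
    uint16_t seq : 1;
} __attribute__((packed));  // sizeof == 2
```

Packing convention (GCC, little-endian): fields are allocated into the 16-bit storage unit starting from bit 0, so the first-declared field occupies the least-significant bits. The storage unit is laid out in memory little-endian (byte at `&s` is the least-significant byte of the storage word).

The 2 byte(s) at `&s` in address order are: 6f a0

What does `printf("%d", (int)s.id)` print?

55

[0]=0x6f [1]=0xa0 (little-endian) → word 0xa06f
type:1 @ bit 0 → (0xa06f>>0)&0x1 = 0x1
id:7 @ bit 1 → (0xa06f>>1)&0x7f = 0x37  ←
rsvd:7 @ bit 8 → (0xa06f>>8)&0x7f = 0x20
seq:1 @ bit 15 → (0xa06f>>15)&0x1 = 0x1
id signed 7b, MSB=0: value = 55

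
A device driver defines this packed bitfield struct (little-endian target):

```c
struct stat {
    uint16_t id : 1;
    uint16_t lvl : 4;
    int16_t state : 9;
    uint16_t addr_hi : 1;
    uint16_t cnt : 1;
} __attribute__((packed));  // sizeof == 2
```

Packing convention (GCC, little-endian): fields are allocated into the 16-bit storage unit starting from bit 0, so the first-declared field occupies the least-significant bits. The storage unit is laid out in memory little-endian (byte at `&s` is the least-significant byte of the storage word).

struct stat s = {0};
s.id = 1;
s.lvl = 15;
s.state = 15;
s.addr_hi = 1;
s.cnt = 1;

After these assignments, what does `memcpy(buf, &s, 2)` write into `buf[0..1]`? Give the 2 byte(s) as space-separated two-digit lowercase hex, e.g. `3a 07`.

id (1b) val=1 bits=0x1 at bit 0: 0x0001
lvl (4b) val=15 bits=0xf at bit 1: 0x001f
state (9b) val=15 bits=0xf at bit 5: 0x01ff
addr_hi (1b) val=1 bits=0x1 at bit 14: 0x41ff
cnt (1b) val=1 bits=0x1 at bit 15: 0xc1ff
word = 0xc1ff → little-endian bytes:
  [0]=0xff  [1]=0xc1

ff c1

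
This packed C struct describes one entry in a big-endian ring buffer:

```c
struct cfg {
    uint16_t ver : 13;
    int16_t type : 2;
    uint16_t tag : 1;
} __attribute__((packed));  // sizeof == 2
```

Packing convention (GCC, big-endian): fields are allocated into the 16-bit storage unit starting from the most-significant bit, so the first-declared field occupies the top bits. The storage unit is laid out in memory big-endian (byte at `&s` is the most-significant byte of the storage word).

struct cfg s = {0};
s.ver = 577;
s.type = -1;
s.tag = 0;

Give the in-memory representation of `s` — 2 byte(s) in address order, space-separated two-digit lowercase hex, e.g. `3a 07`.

12 0e

[3+:13] ver=577 & 0x1fff = 0x241; word=0x1208
[1+:2] type=-1 & 0x3 = 0x3; word=0x120e
[0+:1] tag=0 & 0x1 = 0x0; word=0x120e
word = 0x120e → big-endian bytes:
  [0]=0x12  [1]=0x0e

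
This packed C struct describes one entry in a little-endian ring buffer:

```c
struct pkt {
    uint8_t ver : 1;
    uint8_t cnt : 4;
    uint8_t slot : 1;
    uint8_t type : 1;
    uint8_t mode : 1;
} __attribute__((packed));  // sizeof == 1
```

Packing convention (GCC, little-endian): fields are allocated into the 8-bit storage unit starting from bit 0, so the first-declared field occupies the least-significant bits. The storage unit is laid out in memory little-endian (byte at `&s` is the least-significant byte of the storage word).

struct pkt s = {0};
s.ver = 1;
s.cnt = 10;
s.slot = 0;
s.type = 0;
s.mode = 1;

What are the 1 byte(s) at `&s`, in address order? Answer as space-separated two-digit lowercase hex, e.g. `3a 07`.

95

[0+:1] ver=1 & 0x1 = 0x1; word=0x01
[1+:4] cnt=10 & 0xf = 0xa; word=0x15
[5+:1] slot=0 & 0x1 = 0x0; word=0x15
[6+:1] type=0 & 0x1 = 0x0; word=0x15
[7+:1] mode=1 & 0x1 = 0x1; word=0x95
word = 0x95 → little-endian bytes:
  [0]=0x95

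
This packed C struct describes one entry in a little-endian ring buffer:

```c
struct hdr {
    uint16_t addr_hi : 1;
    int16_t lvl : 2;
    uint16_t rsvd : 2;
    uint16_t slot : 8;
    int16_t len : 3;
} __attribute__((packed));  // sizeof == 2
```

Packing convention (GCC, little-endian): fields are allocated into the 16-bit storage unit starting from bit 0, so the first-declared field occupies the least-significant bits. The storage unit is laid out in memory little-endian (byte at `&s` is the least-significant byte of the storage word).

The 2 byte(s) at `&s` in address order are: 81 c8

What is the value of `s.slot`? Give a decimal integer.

[0]=0x81 [1]=0xc8 (little-endian) → word 0xc881
addr_hi:1 @ bit 0 → (0xc881>>0)&0x1 = 0x1
lvl:2 @ bit 1 → (0xc881>>1)&0x3 = 0x0
rsvd:2 @ bit 3 → (0xc881>>3)&0x3 = 0x0
slot:8 @ bit 5 → (0xc881>>5)&0xff = 0x44  ←
len:3 @ bit 13 → (0xc881>>13)&0x7 = 0x6

68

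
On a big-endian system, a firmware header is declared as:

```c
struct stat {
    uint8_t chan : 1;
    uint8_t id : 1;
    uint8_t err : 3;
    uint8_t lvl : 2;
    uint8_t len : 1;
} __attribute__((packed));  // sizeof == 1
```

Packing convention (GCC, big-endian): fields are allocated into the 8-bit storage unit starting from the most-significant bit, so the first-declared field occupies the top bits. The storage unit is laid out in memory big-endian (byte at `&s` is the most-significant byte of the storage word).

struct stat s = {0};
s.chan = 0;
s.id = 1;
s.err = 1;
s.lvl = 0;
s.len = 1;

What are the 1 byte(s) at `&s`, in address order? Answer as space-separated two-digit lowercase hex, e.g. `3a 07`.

49

chan (1b) val=0 bits=0x0 at bit 7: 0x00
id (1b) val=1 bits=0x1 at bit 6: 0x40
err (3b) val=1 bits=0x1 at bit 3: 0x48
lvl (2b) val=0 bits=0x0 at bit 1: 0x48
len (1b) val=1 bits=0x1 at bit 0: 0x49
word = 0x49 → big-endian bytes:
  [0]=0x49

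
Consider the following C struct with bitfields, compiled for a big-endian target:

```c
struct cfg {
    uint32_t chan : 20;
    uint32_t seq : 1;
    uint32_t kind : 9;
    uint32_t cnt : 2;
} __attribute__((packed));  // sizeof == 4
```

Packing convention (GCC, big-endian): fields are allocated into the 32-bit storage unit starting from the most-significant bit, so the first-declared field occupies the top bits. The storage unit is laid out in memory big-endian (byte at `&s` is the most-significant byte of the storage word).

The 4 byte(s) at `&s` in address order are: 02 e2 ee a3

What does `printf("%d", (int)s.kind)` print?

[0]=0x02 [1]=0xe2 [2]=0xee [3]=0xa3 (big-endian) → word 0x02e2eea3
chan [12+:20] = (word>>12) & 0xfffff = 11822
seq [11+:1] = (word>>11) & 0x1 = 1
kind [2+:9] = (word>>2) & 0x1ff = 424  ←
cnt [0+:2] = (word>>0) & 0x3 = 3

424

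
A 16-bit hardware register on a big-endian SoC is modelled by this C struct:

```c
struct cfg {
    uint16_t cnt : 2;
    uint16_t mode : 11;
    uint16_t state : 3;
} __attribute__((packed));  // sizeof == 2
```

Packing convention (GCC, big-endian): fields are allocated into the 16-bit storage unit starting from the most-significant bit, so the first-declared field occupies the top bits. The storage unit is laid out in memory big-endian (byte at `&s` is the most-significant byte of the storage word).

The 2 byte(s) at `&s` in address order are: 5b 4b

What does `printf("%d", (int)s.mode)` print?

873

[0]=0x5b [1]=0x4b (big-endian) → word 0x5b4b
cnt [14+:2] = (word>>14) & 0x3 = 1
mode [3+:11] = (word>>3) & 0x7ff = 873  ←
state [0+:3] = (word>>0) & 0x7 = 3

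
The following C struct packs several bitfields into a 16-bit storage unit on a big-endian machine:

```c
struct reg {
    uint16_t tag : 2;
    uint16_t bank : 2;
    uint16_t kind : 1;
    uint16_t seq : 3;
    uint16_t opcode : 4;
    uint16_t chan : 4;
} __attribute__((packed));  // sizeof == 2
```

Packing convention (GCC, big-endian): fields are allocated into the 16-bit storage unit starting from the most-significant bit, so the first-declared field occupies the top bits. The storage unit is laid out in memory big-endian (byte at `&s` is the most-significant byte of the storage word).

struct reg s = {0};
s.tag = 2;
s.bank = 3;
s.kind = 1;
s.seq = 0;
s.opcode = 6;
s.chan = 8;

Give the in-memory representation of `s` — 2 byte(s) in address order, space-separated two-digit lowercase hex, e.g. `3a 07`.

tag:2 = 2 → 0x2 << 14 → word 0x8000
bank:2 = 3 → 0x3 << 12 → word 0xb000
kind:1 = 1 → 0x1 << 11 → word 0xb800
seq:3 = 0 → 0x0 << 8 → word 0xb800
opcode:4 = 6 → 0x6 << 4 → word 0xb860
chan:4 = 8 → 0x8 << 0 → word 0xb868
word = 0xb868 → big-endian bytes:
  [0]=0xb8  [1]=0x68

b8 68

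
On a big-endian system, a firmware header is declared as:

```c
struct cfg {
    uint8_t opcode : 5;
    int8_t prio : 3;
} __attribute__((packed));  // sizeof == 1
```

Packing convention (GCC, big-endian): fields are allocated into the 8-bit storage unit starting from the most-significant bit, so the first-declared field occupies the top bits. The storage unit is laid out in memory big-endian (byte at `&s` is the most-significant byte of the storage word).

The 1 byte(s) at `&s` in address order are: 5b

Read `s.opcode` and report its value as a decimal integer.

[0]=0x5b (big-endian) → word 0x5b
opcode [3+:5] = (word>>3) & 0x1f = 11  ←
prio [0+:3] = (word>>0) & 0x7 = 3

11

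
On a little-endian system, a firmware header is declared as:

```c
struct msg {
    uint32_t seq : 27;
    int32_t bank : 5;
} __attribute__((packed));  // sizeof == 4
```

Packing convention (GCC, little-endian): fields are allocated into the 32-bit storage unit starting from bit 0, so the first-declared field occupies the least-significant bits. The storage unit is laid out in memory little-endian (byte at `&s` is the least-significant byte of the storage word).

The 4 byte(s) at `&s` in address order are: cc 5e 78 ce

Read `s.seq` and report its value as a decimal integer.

[0]=0xcc [1]=0x5e [2]=0x78 [3]=0xce (little-endian) → word 0xce785ecc
seq:27 @ bit 0 → (0xce785ecc>>0)&0x7ffffff = 0x6785ecc  ←
bank:5 @ bit 27 → (0xce785ecc>>27)&0x1f = 0x19

108551884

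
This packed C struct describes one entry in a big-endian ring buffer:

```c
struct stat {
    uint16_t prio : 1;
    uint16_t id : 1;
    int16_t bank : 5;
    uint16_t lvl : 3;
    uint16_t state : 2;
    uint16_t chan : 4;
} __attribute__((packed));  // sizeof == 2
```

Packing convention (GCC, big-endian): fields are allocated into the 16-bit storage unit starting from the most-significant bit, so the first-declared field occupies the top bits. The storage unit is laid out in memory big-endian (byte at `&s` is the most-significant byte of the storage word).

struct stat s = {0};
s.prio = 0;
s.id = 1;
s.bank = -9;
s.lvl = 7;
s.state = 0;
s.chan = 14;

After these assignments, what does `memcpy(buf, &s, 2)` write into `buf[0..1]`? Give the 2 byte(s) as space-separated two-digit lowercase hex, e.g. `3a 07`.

prio (1b) val=0 bits=0x0 at bit 15: 0x0000
id (1b) val=1 bits=0x1 at bit 14: 0x4000
bank (5b) val=-9 bits=0x17 at bit 9: 0x6e00
lvl (3b) val=7 bits=0x7 at bit 6: 0x6fc0
state (2b) val=0 bits=0x0 at bit 4: 0x6fc0
chan (4b) val=14 bits=0xe at bit 0: 0x6fce
word = 0x6fce → big-endian bytes:
  [0]=0x6f  [1]=0xce

6f ce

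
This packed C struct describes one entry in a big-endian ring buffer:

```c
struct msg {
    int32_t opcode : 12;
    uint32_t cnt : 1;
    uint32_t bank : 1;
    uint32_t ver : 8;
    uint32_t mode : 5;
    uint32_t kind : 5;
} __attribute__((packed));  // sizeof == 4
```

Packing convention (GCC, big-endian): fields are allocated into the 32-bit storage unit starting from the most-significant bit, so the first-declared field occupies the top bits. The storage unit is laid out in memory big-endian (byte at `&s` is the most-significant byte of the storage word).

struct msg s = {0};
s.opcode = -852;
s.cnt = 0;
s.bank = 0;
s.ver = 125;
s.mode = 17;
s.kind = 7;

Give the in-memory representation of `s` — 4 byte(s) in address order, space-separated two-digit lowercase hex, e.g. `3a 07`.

ca c1 f6 27

opcode (12b) val=-852 bits=0xcac at bit 20: 0xcac00000
cnt (1b) val=0 bits=0x0 at bit 19: 0xcac00000
bank (1b) val=0 bits=0x0 at bit 18: 0xcac00000
ver (8b) val=125 bits=0x7d at bit 10: 0xcac1f400
mode (5b) val=17 bits=0x11 at bit 5: 0xcac1f620
kind (5b) val=7 bits=0x7 at bit 0: 0xcac1f627
word = 0xcac1f627 → big-endian bytes:
  [0]=0xca  [1]=0xc1  [2]=0xf6  [3]=0x27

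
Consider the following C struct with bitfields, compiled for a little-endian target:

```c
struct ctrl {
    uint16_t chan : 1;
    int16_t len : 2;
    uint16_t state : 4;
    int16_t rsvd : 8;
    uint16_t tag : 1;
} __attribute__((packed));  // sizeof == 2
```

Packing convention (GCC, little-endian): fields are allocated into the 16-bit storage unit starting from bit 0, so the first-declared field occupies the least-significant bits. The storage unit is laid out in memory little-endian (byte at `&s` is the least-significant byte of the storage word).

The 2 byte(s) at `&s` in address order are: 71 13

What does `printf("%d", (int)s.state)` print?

14

[0]=0x71 [1]=0x13 (little-endian) → word 0x1371
chan [0+:1] = (word>>0) & 0x1 = 1
len [1+:2] = (word>>1) & 0x3 = 0
state [3+:4] = (word>>3) & 0xf = 14  ←
rsvd [7+:8] = (word>>7) & 0xff = 38
tag [15+:1] = (word>>15) & 0x1 = 0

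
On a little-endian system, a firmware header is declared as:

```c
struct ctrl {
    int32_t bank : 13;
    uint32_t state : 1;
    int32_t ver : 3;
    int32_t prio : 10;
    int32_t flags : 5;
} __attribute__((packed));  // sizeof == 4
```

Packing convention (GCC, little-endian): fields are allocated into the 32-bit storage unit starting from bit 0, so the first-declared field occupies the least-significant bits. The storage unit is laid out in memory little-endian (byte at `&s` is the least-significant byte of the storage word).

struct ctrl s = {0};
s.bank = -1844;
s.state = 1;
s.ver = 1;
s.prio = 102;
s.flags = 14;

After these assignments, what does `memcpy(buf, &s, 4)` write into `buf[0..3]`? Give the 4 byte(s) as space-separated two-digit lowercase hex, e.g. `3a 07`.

[0+:13] bank=-1844 & 0x1fff = 0x18cc; word=0x000018cc
[13+:1] state=1 & 0x1 = 0x1; word=0x000038cc
[14+:3] ver=1 & 0x7 = 0x1; word=0x000078cc
[17+:10] prio=102 & 0x3ff = 0x66; word=0x00cc78cc
[27+:5] flags=14 & 0x1f = 0xe; word=0x70cc78cc
word = 0x70cc78cc → little-endian bytes:
  [0]=0xcc  [1]=0x78  [2]=0xcc  [3]=0x70

cc 78 cc 70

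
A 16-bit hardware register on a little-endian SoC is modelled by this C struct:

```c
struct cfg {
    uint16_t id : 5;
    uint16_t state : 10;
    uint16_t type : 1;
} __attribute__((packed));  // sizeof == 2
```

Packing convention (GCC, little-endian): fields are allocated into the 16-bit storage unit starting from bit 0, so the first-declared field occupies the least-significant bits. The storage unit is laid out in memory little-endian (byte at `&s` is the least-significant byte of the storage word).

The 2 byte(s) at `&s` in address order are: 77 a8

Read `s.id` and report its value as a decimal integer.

23

[0]=0x77 [1]=0xa8 (little-endian) → word 0xa877
id:5 @ bit 0 → (0xa877>>0)&0x1f = 0x17  ←
state:10 @ bit 5 → (0xa877>>5)&0x3ff = 0x143
type:1 @ bit 15 → (0xa877>>15)&0x1 = 0x1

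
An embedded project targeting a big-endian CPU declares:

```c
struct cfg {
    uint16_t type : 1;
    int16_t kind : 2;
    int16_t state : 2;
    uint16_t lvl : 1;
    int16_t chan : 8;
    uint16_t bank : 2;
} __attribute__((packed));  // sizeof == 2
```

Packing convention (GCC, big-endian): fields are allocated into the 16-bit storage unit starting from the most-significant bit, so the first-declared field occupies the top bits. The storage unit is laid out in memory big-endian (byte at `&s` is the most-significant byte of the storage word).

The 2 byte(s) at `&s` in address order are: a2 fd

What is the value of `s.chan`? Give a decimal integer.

[0]=0xa2 [1]=0xfd (big-endian) → word 0xa2fd
type:1 @ bit 15 → (0xa2fd>>15)&0x1 = 0x1
kind:2 @ bit 13 → (0xa2fd>>13)&0x3 = 0x1
state:2 @ bit 11 → (0xa2fd>>11)&0x3 = 0x0
lvl:1 @ bit 10 → (0xa2fd>>10)&0x1 = 0x0
chan:8 @ bit 2 → (0xa2fd>>2)&0xff = 0xbf  ←
bank:2 @ bit 0 → (0xa2fd>>0)&0x3 = 0x1
chan signed 8b, MSB=1: 191 - 256 = -65

-65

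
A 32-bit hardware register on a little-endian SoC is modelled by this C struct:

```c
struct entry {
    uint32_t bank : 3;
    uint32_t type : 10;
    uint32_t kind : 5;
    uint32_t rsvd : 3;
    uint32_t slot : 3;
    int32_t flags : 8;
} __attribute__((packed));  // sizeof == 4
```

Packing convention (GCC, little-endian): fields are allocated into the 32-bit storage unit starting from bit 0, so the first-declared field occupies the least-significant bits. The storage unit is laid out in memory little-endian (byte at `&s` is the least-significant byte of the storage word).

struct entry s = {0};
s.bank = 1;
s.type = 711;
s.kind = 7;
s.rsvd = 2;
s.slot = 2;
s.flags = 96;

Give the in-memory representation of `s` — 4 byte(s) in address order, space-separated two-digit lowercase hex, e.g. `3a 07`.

39 f6 48 60

bank:3 = 1 → 0x1 << 0 → word 0x00000001
type:10 = 711 → 0x2c7 << 3 → word 0x00001639
kind:5 = 7 → 0x7 << 13 → word 0x0000f639
rsvd:3 = 2 → 0x2 << 18 → word 0x0008f639
slot:3 = 2 → 0x2 << 21 → word 0x0048f639
flags:8 = 96 → 0x60 << 24 → word 0x6048f639
word = 0x6048f639 → little-endian bytes:
  [0]=0x39  [1]=0xf6  [2]=0x48  [3]=0x60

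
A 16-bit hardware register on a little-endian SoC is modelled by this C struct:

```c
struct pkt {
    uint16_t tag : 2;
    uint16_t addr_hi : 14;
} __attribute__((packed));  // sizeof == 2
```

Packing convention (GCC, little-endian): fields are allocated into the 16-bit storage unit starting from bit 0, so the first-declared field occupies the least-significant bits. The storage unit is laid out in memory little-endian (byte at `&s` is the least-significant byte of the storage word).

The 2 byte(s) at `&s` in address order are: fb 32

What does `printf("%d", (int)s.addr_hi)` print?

[0]=0xfb [1]=0x32 (little-endian) → word 0x32fb
tag [0+:2] = (word>>0) & 0x3 = 3
addr_hi [2+:14] = (word>>2) & 0x3fff = 3262  ←

3262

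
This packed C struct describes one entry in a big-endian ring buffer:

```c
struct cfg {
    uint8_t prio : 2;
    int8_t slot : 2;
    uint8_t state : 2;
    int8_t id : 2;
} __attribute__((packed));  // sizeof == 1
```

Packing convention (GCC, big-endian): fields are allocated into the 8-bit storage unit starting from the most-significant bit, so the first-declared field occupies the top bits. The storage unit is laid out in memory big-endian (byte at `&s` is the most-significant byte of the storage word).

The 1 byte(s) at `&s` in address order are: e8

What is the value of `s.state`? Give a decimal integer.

[0]=0xe8 (big-endian) → word 0xe8
prio:2 @ bit 6 → (0xe8>>6)&0x3 = 0x3
slot:2 @ bit 4 → (0xe8>>4)&0x3 = 0x2
state:2 @ bit 2 → (0xe8>>2)&0x3 = 0x2  ←
id:2 @ bit 0 → (0xe8>>0)&0x3 = 0x0

2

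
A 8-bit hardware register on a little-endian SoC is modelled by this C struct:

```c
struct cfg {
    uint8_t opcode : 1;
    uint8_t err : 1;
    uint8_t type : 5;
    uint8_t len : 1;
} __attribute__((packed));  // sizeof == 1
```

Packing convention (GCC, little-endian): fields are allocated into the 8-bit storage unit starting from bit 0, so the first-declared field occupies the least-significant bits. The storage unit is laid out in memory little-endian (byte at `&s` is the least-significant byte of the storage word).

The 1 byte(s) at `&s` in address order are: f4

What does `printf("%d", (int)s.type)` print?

[0]=0xf4 (little-endian) → word 0xf4
opcode [0+:1] = (word>>0) & 0x1 = 0
err [1+:1] = (word>>1) & 0x1 = 0
type [2+:5] = (word>>2) & 0x1f = 29  ←
len [7+:1] = (word>>7) & 0x1 = 1

29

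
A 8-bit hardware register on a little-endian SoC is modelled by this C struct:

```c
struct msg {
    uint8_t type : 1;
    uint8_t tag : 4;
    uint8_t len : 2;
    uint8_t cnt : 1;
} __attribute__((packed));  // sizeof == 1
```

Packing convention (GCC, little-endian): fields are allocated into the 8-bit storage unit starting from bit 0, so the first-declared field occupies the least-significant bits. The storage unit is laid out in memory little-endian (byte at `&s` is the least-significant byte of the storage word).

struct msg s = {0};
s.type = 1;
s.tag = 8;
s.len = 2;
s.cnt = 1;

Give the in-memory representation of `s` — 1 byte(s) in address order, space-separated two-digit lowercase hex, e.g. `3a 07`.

d1

type (1b) val=1 bits=0x1 at bit 0: 0x01
tag (4b) val=8 bits=0x8 at bit 1: 0x11
len (2b) val=2 bits=0x2 at bit 5: 0x51
cnt (1b) val=1 bits=0x1 at bit 7: 0xd1
word = 0xd1 → little-endian bytes:
  [0]=0xd1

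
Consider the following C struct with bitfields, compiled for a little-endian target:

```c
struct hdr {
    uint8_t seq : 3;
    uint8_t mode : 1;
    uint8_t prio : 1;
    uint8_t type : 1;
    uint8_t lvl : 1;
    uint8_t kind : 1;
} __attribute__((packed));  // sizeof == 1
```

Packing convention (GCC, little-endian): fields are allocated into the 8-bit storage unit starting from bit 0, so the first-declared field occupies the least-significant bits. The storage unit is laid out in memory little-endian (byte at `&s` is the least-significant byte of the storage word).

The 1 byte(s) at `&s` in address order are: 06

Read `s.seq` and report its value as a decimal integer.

[0]=0x06 (little-endian) → word 0x06
seq [0+:3] = (word>>0) & 0x7 = 6  ←
mode [3+:1] = (word>>3) & 0x1 = 0
prio [4+:1] = (word>>4) & 0x1 = 0
type [5+:1] = (word>>5) & 0x1 = 0
lvl [6+:1] = (word>>6) & 0x1 = 0
kind [7+:1] = (word>>7) & 0x1 = 0

6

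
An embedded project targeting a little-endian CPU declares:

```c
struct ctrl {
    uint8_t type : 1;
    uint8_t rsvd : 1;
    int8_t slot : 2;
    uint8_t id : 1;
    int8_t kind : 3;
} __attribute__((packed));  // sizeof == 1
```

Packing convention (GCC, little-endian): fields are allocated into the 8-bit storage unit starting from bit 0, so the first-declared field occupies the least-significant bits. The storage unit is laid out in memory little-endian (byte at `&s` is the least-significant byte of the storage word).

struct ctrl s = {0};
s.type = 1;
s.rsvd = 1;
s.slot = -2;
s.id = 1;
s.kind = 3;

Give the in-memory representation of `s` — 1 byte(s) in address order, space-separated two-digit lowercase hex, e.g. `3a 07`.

7b

type (1b) val=1 bits=0x1 at bit 0: 0x01
rsvd (1b) val=1 bits=0x1 at bit 1: 0x03
slot (2b) val=-2 bits=0x2 at bit 2: 0x0b
id (1b) val=1 bits=0x1 at bit 4: 0x1b
kind (3b) val=3 bits=0x3 at bit 5: 0x7b
word = 0x7b → little-endian bytes:
  [0]=0x7b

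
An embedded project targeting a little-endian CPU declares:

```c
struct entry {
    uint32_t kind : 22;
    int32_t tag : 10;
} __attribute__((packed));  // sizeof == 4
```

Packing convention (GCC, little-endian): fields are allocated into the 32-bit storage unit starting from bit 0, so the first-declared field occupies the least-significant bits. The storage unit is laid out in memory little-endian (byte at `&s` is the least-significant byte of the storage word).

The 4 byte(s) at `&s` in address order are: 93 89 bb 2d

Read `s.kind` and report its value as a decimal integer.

3901843

[0]=0x93 [1]=0x89 [2]=0xbb [3]=0x2d (little-endian) → word 0x2dbb8993
kind [0+:22] = (word>>0) & 0x3fffff = 3901843  ←
tag [22+:10] = (word>>22) & 0x3ff = 182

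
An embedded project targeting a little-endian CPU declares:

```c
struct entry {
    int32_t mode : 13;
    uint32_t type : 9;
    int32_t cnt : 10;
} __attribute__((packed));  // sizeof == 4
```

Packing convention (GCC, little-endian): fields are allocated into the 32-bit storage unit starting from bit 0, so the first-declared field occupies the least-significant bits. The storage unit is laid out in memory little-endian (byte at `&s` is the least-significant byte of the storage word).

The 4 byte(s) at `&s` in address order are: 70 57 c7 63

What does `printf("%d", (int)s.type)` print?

58

[0]=0x70 [1]=0x57 [2]=0xc7 [3]=0x63 (little-endian) → word 0x63c75770
mode:13 @ bit 0 → (0x63c75770>>0)&0x1fff = 0x1770
type:9 @ bit 13 → (0x63c75770>>13)&0x1ff = 0x3a  ←
cnt:10 @ bit 22 → (0x63c75770>>22)&0x3ff = 0x18f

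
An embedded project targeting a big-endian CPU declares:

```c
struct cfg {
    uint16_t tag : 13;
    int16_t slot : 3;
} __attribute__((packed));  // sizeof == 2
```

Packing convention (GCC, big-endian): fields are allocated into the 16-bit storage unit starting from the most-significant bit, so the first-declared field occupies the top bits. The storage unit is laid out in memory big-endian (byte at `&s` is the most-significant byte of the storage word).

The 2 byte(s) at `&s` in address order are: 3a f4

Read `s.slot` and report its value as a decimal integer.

[0]=0x3a [1]=0xf4 (big-endian) → word 0x3af4
tag [3+:13] = (word>>3) & 0x1fff = 1886
slot [0+:3] = (word>>0) & 0x7 = 4  ←
slot signed 3b, MSB=1: 4 - 8 = -4

-4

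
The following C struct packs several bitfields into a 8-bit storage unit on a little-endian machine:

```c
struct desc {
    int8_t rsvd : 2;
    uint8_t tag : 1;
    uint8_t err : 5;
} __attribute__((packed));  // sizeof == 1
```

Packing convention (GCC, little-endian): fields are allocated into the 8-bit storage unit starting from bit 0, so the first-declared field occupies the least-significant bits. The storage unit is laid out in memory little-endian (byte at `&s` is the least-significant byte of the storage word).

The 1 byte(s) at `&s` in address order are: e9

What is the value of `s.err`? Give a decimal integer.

[0]=0xe9 (little-endian) → word 0xe9
rsvd:2 @ bit 0 → (0xe9>>0)&0x3 = 0x1
tag:1 @ bit 2 → (0xe9>>2)&0x1 = 0x0
err:5 @ bit 3 → (0xe9>>3)&0x1f = 0x1d  ←

29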